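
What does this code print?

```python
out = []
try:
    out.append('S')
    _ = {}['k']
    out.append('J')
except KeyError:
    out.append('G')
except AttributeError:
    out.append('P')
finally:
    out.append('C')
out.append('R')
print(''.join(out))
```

Execution trace: 'S' (try body) → 'G' (except KeyError) → 'C' (finally) → 'R' (after the try/except). Output: SGCR

Answer: SGCR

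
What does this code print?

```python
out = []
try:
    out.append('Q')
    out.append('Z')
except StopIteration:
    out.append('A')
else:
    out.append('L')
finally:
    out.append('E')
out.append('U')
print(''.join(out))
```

Execution trace: 'Q' (try body) → 'Z' (try body, no exception) → 'L' (else) → 'E' (finally) → 'U' (after the try/except). Output: QZLEU

Answer: QZLEU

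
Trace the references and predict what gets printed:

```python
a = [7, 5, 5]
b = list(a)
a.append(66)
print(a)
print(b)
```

Key concept: list() constructor creates copy.
Step by step:
`a = [7, 5, 5]` → a = [7, 5, 5]
`b = list(a)` → b = [7, 5, 5]
`a.append(66)` → a = [7, 5, 5, 66]
`print(a)` → prints [7, 5, 5, 66]
`print(b)` → prints [7, 5, 5]

Answer:
[7, 5, 5, 66]
[7, 5, 5]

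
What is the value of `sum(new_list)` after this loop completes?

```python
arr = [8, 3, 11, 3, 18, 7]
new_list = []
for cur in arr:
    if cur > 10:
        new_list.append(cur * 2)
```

Sum of doubled values > 10
`new_list` takes the values: [] → [22] → [22, 36]
So `sum(new_list)` = 58

Answer: 58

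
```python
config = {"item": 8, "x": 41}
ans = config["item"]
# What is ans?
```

Trace:
`config = {"item": 8, "x": 41}` → config = {'item': 8, 'x': 41}
`ans = config["item"]` → ans = 8
So ans = 8

Answer: 8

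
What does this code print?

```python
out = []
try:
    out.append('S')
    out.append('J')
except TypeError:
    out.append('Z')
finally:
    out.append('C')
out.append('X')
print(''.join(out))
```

Execution trace: 'S' (try body) → 'J' (try body, no exception) → 'C' (finally) → 'X' (after the try/except). Output: SJCX

Answer: SJCX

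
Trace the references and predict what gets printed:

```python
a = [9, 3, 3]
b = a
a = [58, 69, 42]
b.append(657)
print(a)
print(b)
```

Key concept: rebinding vs mutation: a is rebound to a new list, b still points at the original.
Step by step:
`a = [9, 3, 3]` → a = [9, 3, 3]
`b = a` → b = [9, 3, 3] (same object as a)
`a = [58, 69, 42]` → a = [58, 69, 42]
`b.append(657)` → b = [9, 3, 3, 657]
`print(a)` → prints [58, 69, 42]
`print(b)` → prints [9, 3, 3, 657]

Answer:
[58, 69, 42]
[9, 3, 3, 657]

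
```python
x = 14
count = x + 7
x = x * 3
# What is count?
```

Trace:
`x = 14` → x = 14
`count = x + 7` → count = 21
`x = x * 3` → x = 42
So count = 21

Answer: 21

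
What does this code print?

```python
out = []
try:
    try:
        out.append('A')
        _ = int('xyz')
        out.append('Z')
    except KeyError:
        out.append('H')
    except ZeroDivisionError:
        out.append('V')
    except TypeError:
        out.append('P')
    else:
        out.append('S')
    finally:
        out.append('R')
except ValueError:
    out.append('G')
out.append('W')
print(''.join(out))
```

Execution trace: 'A' (inner try body) → 'R' (inner finally) → 'G' (outer except ValueError) → 'W' (after the try/except). Output: ARGW

Answer: ARGW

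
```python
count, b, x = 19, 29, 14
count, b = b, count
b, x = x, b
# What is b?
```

Trace:
`count, b, x = 19, 29, 14` → count = 19; b = 29; x = 14
`count, b = b, count` → count = 29; b = 19
`b, x = x, b` → b = 14; x = 19
So b = 14

Answer: 14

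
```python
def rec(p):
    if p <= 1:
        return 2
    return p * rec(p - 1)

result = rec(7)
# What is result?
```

rec(7) = 7 * 6 * 5 * 4 * 3 * 2 * 2 = 10080

Answer: 10080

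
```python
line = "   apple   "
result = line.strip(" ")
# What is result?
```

Trace:
`line = "   apple   "` → line = '   apple   '
`result = line.strip(" ")` → result = 'apple'
So result = 'apple'

Answer: 'apple'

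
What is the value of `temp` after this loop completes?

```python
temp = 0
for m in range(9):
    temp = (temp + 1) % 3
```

Increment mod 3, 9 times = 0
`temp` takes the values: 0 → 1 → 2 → 0 → 1 → 2 → 0 → 1 → 2 → 0

Answer: 0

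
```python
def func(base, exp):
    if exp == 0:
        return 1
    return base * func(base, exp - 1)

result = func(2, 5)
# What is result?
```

func(2, 5) = 2 * 2 * 2 * 2 * 2 = 32

Answer: 32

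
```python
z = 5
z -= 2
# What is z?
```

Trace:
`z = 5` → z = 5
`z -= 2` → z = 3
So z = 3

Answer: 3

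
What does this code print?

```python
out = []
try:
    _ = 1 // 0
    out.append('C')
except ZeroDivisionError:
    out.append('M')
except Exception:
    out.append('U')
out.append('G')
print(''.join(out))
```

Execution trace: 'M' (except ZeroDivisionError) → 'G' (after the try/except). Output: MG

Answer: MG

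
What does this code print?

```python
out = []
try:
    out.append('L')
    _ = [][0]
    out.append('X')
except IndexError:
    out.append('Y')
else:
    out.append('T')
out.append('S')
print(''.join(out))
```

Execution trace: 'L' (try body) → 'Y' (except IndexError) → 'S' (after the try/except). Output: LYS

Answer: LYS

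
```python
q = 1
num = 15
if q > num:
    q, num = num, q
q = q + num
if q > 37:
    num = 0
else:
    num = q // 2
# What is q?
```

Trace:
`q = 1` → q = 1
`num = 15` → num = 15
`if q > num: ...` → q > num is False → no variable changes
`q = q + num` → q = 16
`if q > 37: ...` → q > 37 is False, take else branch → num = 8
So q = 16

Answer: 16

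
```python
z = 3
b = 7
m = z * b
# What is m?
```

Trace:
`z = 3` → z = 3
`b = 7` → b = 7
`m = z * b` → m = 21
So m = 21

Answer: 21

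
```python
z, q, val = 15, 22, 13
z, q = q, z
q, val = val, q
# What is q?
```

Trace:
`z, q, val = 15, 22, 13` → z = 15; q = 22; val = 13
`z, q = q, z` → z = 22; q = 15
`q, val = val, q` → q = 13; val = 15
So q = 13

Answer: 13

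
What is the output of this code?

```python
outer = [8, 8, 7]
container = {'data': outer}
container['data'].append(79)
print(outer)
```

Key concept: dict holds reference to list.
Step by step:
`outer = [8, 8, 7]` → outer = [8, 8, 7]
`container = {'data': outer}` → container = {'data': [8, 8, 7]}
`container['data'].append(79)` → outer = [8, 8, 7, 79]; container = {'data': [8, 8, 7, 79]}
`print(outer)` → prints [8, 8, 7, 79]

Answer: [8, 8, 7, 79]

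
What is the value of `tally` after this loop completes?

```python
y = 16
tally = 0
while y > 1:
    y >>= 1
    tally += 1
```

Count right shifts until 1
`tally` takes the values: 0 → 1 → 2 → 3 → 4

Answer: 4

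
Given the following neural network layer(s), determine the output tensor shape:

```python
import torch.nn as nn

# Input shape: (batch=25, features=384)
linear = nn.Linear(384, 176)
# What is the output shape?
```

Input: (25, 384) -> Output: (25, 176)

Answer: (25, 176)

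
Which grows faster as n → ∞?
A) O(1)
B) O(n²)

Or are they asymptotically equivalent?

O(1) vs O(n²): Higher order terms dominate.

Answer: B) O(n²) grows faster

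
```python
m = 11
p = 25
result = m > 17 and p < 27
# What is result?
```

Trace:
`m = 11` → m = 11
`p = 25` → p = 25
`result = m > 17 and p < 27` → result = False
So result = False

Answer: False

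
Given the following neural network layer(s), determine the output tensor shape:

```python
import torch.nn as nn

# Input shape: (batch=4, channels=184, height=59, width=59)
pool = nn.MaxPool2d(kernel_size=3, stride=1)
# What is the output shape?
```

Input: (4, 184, 59, 59) -> Output: (4, 184, 57, 57)

Answer: (4, 184, 57, 57)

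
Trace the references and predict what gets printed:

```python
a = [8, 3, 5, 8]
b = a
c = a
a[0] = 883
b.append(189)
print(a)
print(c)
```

Key concept: multiple aliases.
Step by step:
`a = [8, 3, 5, 8]` → a = [8, 3, 5, 8]
`b = a` → b = [8, 3, 5, 8] (same object as a)
`c = a` → c = [8, 3, 5, 8] (same object as a, b)
`a[0] = 883` → a = [883, 3, 5, 8] (same object as b, c); b = [883, 3, 5, 8] (same object as a, c); c = [883, 3, 5, 8] (same object as a, b)
`b.append(189)` → a = [883, 3, 5, 8, 189] (same object as b, c); b = [883, 3, 5, 8, 189] (same object as a, c); c = [883, 3, 5, 8, 189] (same object as a, b)
`print(a)` → prints [883, 3, 5, 8, 189]
`print(c)` → prints [883, 3, 5, 8, 189]

Answer:
[883, 3, 5, 8, 189]
[883, 3, 5, 8, 189]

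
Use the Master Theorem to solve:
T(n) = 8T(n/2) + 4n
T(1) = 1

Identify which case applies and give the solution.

a=8, b=2, f(n)=4n. log_2(8) = 3. Since c=1 < 3, Case 1 applies: T(n) = Θ(n^log_b(a)) = O(n^3).

Answer: O(n^3) - Case 1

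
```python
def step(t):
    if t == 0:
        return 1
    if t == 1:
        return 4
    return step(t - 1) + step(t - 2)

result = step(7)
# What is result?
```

Build up from base cases: step(0)=1, step(1)=4, step(2)=5, step(3)=9, step(4)=14, step(5)=23, step(6)=37, ..., step(7)=60

Answer: 60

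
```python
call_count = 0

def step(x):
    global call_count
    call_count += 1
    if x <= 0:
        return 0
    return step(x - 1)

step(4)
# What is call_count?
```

Linear recursion stepping by 1: 5 calls from x=4 down to ≤0.

Answer: 5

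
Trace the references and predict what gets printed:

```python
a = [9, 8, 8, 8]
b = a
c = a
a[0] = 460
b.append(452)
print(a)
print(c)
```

Key concept: multiple aliases.
Step by step:
`a = [9, 8, 8, 8]` → a = [9, 8, 8, 8]
`b = a` → b = [9, 8, 8, 8] (same object as a)
`c = a` → c = [9, 8, 8, 8] (same object as a, b)
`a[0] = 460` → a = [460, 8, 8, 8] (same object as b, c); b = [460, 8, 8, 8] (same object as a, c); c = [460, 8, 8, 8] (same object as a, b)
`b.append(452)` → a = [460, 8, 8, 8, 452] (same object as b, c); b = [460, 8, 8, 8, 452] (same object as a, c); c = [460, 8, 8, 8, 452] (same object as a, b)
`print(a)` → prints [460, 8, 8, 8, 452]
`print(c)` → prints [460, 8, 8, 8, 452]

Answer:
[460, 8, 8, 8, 452]
[460, 8, 8, 8, 452]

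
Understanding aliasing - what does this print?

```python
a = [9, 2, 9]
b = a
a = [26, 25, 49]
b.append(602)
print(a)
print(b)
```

Key concept: rebinding vs mutation: a is rebound to a new list, b still points at the original.
Step by step:
`a = [9, 2, 9]` → a = [9, 2, 9]
`b = a` → b = [9, 2, 9] (same object as a)
`a = [26, 25, 49]` → a = [26, 25, 49]
`b.append(602)` → b = [9, 2, 9, 602]
`print(a)` → prints [26, 25, 49]
`print(b)` → prints [9, 2, 9, 602]

Answer:
[26, 25, 49]
[9, 2, 9, 602]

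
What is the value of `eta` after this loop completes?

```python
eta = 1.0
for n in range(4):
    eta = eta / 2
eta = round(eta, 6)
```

Halving LR 4 times: 1 / 2^4
`eta` takes the values: 1.0 → 0.5 → 0.25 → 0.125 → 0.0625

Answer: 0.0625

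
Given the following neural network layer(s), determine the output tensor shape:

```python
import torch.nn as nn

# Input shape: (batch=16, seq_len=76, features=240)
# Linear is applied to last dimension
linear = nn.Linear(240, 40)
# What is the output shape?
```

Input: (16, 76, 240) -> Output: (16, 76, 40)

Answer: (16, 76, 40)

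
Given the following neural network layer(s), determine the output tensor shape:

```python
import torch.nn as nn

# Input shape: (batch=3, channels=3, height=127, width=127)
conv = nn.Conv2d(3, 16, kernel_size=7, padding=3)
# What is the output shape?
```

Input: (3, 3, 127, 127) -> Output: (3, 16, 127, 127)

Answer: (3, 16, 127, 127)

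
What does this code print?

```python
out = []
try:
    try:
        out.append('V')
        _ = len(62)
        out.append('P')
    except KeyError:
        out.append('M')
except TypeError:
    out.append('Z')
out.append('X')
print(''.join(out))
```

Execution trace: 'V' (try body) → 'Z' (outer except TypeError) → 'X' (after the try/except). Output: VZX

Answer: VZX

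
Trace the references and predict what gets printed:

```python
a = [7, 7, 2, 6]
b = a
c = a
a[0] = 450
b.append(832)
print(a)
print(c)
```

Key concept: multiple aliases.
Step by step:
`a = [7, 7, 2, 6]` → a = [7, 7, 2, 6]
`b = a` → b = [7, 7, 2, 6] (same object as a)
`c = a` → c = [7, 7, 2, 6] (same object as a, b)
`a[0] = 450` → a = [450, 7, 2, 6] (same object as b, c); b = [450, 7, 2, 6] (same object as a, c); c = [450, 7, 2, 6] (same object as a, b)
`b.append(832)` → a = [450, 7, 2, 6, 832] (same object as b, c); b = [450, 7, 2, 6, 832] (same object as a, c); c = [450, 7, 2, 6, 832] (same object as a, b)
`print(a)` → prints [450, 7, 2, 6, 832]
`print(c)` → prints [450, 7, 2, 6, 832]

Answer:
[450, 7, 2, 6, 832]
[450, 7, 2, 6, 832]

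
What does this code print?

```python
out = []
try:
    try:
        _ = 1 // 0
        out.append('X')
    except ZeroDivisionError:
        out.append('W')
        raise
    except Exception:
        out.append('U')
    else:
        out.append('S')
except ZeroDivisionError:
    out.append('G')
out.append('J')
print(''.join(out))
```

Execution trace: 'W' (inner except ZeroDivisionError) → 'G' (outer except ZeroDivisionError) → 'J' (after the try/except). Output: WGJ

Answer: WGJ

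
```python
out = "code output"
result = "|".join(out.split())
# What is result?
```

Trace:
`out = "code output"` → out = 'code output'
`result = "|".join(out.split())` → result = 'code|output'
So result = 'code|output'

Answer: 'code|output'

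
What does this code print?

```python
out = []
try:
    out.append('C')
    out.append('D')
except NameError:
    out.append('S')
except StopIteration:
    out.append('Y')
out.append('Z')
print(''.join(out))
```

Execution trace: 'C' (try body) → 'D' (try body, no exception) → 'Z' (after the try/except). Output: CDZ

Answer: CDZ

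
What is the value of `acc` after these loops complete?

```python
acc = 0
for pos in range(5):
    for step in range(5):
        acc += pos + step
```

Sum of all pos+step for pos,step in 5x5
`acc` takes the values: 0 → 1 → 3 → 6 → 10 → 11 → 13 → 16 → 20 → 25 → 27 → 30 → 34 → 39 → 45 → 48 → 52 → 57 → 63 → 70 → 74 → 79 → 85 → 92 → 100

Answer: 100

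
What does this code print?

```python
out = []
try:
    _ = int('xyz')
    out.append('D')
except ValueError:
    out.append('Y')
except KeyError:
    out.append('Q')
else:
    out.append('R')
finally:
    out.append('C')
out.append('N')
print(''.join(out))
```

Execution trace: 'Y' (except ValueError) → 'C' (finally) → 'N' (after the try/except). Output: YCN

Answer: YCN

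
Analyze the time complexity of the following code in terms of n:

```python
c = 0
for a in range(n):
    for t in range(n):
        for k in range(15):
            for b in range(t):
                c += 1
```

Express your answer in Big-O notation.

Each loop level contributes: n × n × 1 × n. Multiplying the contributions gives O(n^3).

Answer: O(n^3)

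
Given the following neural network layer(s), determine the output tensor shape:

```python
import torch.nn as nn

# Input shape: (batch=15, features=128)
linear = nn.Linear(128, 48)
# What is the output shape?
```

Input: (15, 128) -> Output: (15, 48)

Answer: (15, 48)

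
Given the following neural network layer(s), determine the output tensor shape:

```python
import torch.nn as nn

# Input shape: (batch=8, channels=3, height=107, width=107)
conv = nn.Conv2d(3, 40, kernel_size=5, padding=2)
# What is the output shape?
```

Input: (8, 3, 107, 107) -> Output: (8, 40, 107, 107)

Answer: (8, 40, 107, 107)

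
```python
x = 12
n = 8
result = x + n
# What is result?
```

Trace:
`x = 12` → x = 12
`n = 8` → n = 8
`result = x + n` → result = 20
So result = 20

Answer: 20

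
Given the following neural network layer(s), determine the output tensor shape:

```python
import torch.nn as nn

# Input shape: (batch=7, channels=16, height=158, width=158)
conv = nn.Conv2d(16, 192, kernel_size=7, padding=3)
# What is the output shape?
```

Input: (7, 16, 158, 158) -> Output: (7, 192, 158, 158)

Answer: (7, 192, 158, 158)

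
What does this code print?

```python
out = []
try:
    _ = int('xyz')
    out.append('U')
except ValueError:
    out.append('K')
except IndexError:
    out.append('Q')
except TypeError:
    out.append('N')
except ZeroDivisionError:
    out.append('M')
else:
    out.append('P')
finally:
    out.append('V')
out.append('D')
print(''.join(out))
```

Execution trace: 'K' (except ValueError) → 'V' (finally) → 'D' (after the try/except). Output: KVD

Answer: KVD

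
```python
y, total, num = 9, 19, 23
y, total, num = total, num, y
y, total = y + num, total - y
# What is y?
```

Trace:
`y, total, num = 9, 19, 23` → y = 9; total = 19; num = 23
`y, total, num = total, num, y` → y = 19; total = 23; num = 9
`y, total = y + num, total - y` → y = 28; total = 4
So y = 28

Answer: 28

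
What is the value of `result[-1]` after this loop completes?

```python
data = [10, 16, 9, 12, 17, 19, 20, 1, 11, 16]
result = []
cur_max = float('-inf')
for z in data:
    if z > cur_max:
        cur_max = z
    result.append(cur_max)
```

Running max ends at 20
`result` takes the values: [] → [10] → [10, 16] → [10, 16, 16] → [10, 16, 16, 16] → [10, 16, 16, 16, 17] → [10, 16, 16, 16, 17, 19] → [10, 16, 16, 16, 17, 19, 20] → [10, 16, 16, 16, 17, 19, 20, 20] → [10, 16, 16, 16, 17, 19, 20, 20, 20] → [10, 16, 16, 16, 17, 19, 20, 20, 20, 20]
So `result[-1]` = 20

Answer: 20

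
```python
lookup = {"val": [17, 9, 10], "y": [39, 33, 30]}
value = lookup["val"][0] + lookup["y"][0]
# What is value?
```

Trace:
`lookup = {"val": [17, 9, 10], "y": [39, 33, 30]}` → lookup = {'val': [17, 9, 10], 'y': [39, 33, 30]}
`value = lookup["val"][0] + lookup["y"][0]` → value = 56
So value = 56

Answer: 56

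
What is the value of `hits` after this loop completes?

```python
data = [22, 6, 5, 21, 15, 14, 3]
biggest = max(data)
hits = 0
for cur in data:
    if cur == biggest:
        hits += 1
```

Count of max value 22 in [22, 6, 5, 21, 15, 14, 3]
`hits` takes the values: 0 → 1

Answer: 1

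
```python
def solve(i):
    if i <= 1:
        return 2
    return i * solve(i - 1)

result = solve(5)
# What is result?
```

solve(5) = 5 * 4 * 3 * 2 * 2 = 240

Answer: 240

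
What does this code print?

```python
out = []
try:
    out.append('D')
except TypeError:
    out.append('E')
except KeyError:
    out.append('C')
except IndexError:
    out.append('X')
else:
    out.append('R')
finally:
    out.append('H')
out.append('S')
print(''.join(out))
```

Execution trace: 'D' (try body, no exception) → 'R' (else) → 'H' (finally) → 'S' (after the try/except). Output: DRHS

Answer: DRHS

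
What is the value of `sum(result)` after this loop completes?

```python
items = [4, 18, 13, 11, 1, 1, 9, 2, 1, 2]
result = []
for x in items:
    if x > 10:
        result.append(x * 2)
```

Sum of doubled values > 10
`result` takes the values: [] → [36] → [36, 26] → [36, 26, 22]
So `sum(result)` = 84

Answer: 84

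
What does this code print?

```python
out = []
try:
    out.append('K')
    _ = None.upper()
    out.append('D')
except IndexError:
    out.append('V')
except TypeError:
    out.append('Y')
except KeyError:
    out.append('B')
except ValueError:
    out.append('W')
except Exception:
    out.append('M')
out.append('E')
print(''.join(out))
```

Execution trace: 'K' (try body) → 'M' (except Exception) → 'E' (after the try/except). Output: KME

Answer: KME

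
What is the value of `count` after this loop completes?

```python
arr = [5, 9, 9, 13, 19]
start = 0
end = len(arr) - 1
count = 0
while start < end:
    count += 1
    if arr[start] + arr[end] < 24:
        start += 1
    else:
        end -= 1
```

Steps to find pair summing to 24
`count` takes the values: 0 → 1 → 2 → 3 → 4

Answer: 4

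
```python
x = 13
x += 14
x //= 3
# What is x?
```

Trace:
`x = 13` → x = 13
`x += 14` → x = 27
`x //= 3` → x = 9
So x = 9

Answer: 9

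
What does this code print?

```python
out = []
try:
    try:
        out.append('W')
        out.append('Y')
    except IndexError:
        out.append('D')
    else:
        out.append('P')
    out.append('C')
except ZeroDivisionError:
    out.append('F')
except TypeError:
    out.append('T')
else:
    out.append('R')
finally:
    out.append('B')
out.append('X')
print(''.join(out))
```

Execution trace: 'W' (inner try body) → 'Y' (inner try body, no exception) → 'P' (inner else) → 'C' (try body, no exception) → 'R' (else) → 'B' (finally) → 'X' (after the try/except). Output: WYPCRBX

Answer: WYPCRBX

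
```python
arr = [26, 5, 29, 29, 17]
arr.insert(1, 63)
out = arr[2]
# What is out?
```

Trace:
`arr = [26, 5, 29, 29, 17]` → arr = [26, 5, 29, 29, 17]
`arr.insert(1, 63)` → arr = [26, 63, 5, 29, 29, 17]
`out = arr[2]` → out = 5
So out = 5

Answer: 5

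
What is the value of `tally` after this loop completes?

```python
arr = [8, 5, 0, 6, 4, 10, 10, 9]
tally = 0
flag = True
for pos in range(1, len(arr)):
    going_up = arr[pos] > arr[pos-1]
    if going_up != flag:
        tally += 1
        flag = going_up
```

Count direction changes in [8, 5, 0, 6, 4, 10, 10, 9]
`tally` takes the values: 0 → 1 → 2 → 3 → 4 → 5

Answer: 5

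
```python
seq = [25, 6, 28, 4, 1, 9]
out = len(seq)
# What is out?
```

Trace:
`seq = [25, 6, 28, 4, 1, 9]` → seq = [25, 6, 28, 4, 1, 9]
`out = len(seq)` → out = 6
So out = 6

Answer: 6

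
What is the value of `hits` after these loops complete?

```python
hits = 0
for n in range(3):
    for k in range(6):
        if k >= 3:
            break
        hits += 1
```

Inner breaks at 3, outer runs 3 times
`hits` takes the values: 0 → 1 → 2 → 3 → 4 → 5 → 6 → 7 → 8 → 9

Answer: 9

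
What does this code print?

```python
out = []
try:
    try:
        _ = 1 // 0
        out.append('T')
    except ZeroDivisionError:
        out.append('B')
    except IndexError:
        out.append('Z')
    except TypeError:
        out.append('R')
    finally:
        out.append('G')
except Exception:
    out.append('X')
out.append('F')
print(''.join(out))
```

Execution trace: 'B' (inner except ZeroDivisionError) → 'G' (inner finally) → 'F' (after the try/except). Output: BGF

Answer: BGF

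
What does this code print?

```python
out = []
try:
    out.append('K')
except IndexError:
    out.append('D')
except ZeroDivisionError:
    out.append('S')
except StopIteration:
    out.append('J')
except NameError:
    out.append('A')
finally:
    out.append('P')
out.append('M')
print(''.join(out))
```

Execution trace: 'K' (try body, no exception) → 'P' (finally) → 'M' (after the try/except). Output: KPM

Answer: KPM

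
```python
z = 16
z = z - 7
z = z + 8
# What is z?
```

Trace:
`z = 16` → z = 16
`z = z - 7` → z = 9
`z = z + 8` → z = 17
So z = 17

Answer: 17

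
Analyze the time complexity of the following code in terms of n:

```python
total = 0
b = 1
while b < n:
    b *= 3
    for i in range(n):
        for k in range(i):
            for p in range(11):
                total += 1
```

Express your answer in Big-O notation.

Each loop level contributes: log n × n × n × 1. Multiplying the contributions gives O(n^2 log n).

Answer: O(n^2 log n)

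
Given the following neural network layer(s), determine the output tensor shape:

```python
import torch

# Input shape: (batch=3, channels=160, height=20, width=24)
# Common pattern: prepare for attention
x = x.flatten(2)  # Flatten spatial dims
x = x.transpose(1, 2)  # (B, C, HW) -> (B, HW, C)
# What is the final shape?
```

Input: (3, 160, 20, 24) -> after flatten(2): (3, 160, 480) -> Output: (3, 480, 160)

Answer: (3, 480, 160)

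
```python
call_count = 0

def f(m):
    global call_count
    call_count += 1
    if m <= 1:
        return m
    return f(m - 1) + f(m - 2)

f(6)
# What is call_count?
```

Calls(m) = 1 + Calls(m-1) + Calls(m-2); Calls(0)=Calls(1)=1. For m=6 this gives 25.

Answer: 25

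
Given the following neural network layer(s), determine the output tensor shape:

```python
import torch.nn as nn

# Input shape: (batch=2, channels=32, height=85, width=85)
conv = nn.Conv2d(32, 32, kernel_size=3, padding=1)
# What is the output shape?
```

Input: (2, 32, 85, 85) -> Output: (2, 32, 85, 85)

Answer: (2, 32, 85, 85)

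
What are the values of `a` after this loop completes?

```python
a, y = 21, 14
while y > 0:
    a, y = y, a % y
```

GCD of 21 and 14
`a` takes the values: 21 → 14 → 7

Answer: 7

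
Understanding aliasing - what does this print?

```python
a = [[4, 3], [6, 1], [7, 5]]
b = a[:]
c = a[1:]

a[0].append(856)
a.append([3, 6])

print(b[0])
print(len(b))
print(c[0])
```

Key concept: slice with nested mutation.
Step by step:
`a = [[4, 3], [6, 1], [7, 5]]` → a = [[4, 3], [6, 1], [7, 5]]
`b = a[:]` → b = [[4, 3], [6, 1], [7, 5]]
`c = a[1:]` → c = [[6, 1], [7, 5]]
`a[0].append(856)` → a = [[4, 3, 856], [6, 1], [7, 5]]; b = [[4, 3, 856], [6, 1], [7, 5]]
`a.append([3, 6])` → a = [[4, 3, 856], [6, 1], [7, 5], [3, 6]]
`print(b[0])` → prints [4, 3, 856]
`print(len(b))` → prints 3
`print(c[0])` → prints [6, 1]

Answer:
[4, 3, 856]
3
[6, 1]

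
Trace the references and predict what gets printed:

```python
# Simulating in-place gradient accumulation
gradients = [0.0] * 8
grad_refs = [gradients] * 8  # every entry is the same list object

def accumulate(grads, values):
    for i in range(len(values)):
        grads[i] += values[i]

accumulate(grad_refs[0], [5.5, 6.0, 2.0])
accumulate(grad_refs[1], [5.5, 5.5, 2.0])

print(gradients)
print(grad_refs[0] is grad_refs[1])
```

Key concept: gradient accumulation aliasing.
Step by step:
`gradients = [0.0] * 8` → gradients = [0.0, 0.0, 0.0, 0.0, 0.0, 0.0, 0.0, 0.0]
`grad_refs = [gradients] * 8` → grad_refs = [[0.0, 0.0, 0.0, 0.0, 0.0, 0.0, 0.0, 0.0], [0.0, 0.0, 0.0, 0.0, 0.0, 0.0, 0.0, 0.0], [0.0, 0.0, 0.0, 0.0, 0.0, 0.0, 0.0, 0.0], [0.0, 0.0, 0.0, 0.0, 0.0, 0.0, 0.0, 0.0], [0.0, 0.0, 0.0, 0.0, 0.0, 0.0, 0.0, 0.0], [0.0, 0.0, 0.0, 0.0, 0.0, 0.0, 0.0, 0.0], [0.0, 0.0, 0.0, 0.0, 0.0, 0.0, 0.0, 0.0], [0.0, 0.0, 0.0, 0.0, 0.0, 0.0, 0.0, 0.0]]
`accumulate(grad_refs[0], [5.5, 6.0, 2.0])` → gradients = [5.5, 6.0, 2.0, 0.0, 0.0, 0.0, 0.0, 0.0]; grad_refs = [[5.5, 6.0, 2.0, 0.0, 0.0, 0.0, 0.0, 0.0], [5.5, 6.0, 2.0, 0.0, 0.0, 0.0, 0.0, 0.0], [5.5, 6.0, 2.0, 0.0, 0.0, 0.0, 0.0, 0.0], [5.5, 6.0, 2.0, 0.0, 0.0, 0.0, 0.0, 0.0], [5.5, 6.0, 2.0, 0.0, 0.0, 0.0, 0.0, 0.0], [5.5, 6.0, 2.0, 0.0, 0.0, 0.0, 0.0, 0.0], [5.5, 6.0, 2.0, 0.0, 0.0, 0.0, 0.0, 0.0], [5.5, 6.0, 2.0, 0.0, 0.0, 0.0, 0.0, 0.0]]
`accumulate(grad_refs[1], [5.5, 5.5, 2.0])` → gradients = [11.0, 11.5, 4.0, 0.0, 0.0, 0.0, 0.0, 0.0]; grad_refs = [[11.0, 11.5, 4.0, 0.0, 0.0, 0.0, 0.0, 0.0], [11.0, 11.5, 4.0, 0.0, 0.0, 0.0, 0.0, 0.0], [11.0, 11.5, 4.0, 0.0, 0.0, 0.0, 0.0, 0.0], [11.0, 11.5, 4.0, 0.0, 0.0, 0.0, 0.0, 0.0], [11.0, 11.5, 4.0, 0.0, 0.0, 0.0, 0.0, 0.0], [11.0, 11.5, 4.0, 0.0, 0.0, 0.0, 0.0, 0.0], [11.0, 11.5, 4.0, 0.0, 0.0, 0.0, 0.0, 0.0], [11.0, 11.5, 4.0, 0.0, 0.0, 0.0, 0.0, 0.0]]
`print(gradients)` → prints [11.0, 11.5, 4.0, 0.0, 0.0, 0.0, 0.0, 0.0]
`print(grad_refs[0] is grad_refs[1])` → prints True

Answer:
[11.0, 11.5, 4.0, 0.0, 0.0, 0.0, 0.0, 0.0]
True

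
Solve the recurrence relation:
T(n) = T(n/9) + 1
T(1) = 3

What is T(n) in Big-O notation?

Each step divides n by 9 and adds 1. After log_9(n) steps we reach T(1)=3. So T(n) = 1·log_9(n) + 3 = O(log n).

Answer: O(log n)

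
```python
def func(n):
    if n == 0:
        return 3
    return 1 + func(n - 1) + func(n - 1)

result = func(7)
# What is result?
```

func(n) = 1 + 2·func(n-1), func(0)=3. Closed form: (3+1)·2^7 - 1 = 511.

Answer: 511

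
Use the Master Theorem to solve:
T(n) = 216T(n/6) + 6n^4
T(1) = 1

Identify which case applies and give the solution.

a=216, b=6, f(n)=6n^4. log_6(216) = 3. Since c=4 > 3 and the regularity condition holds (216(n/6)^4 = (216/6^4)n^4 with 216/6^4 < 1), Case 3 applies: T(n) = Θ(f(n)) = O(n^4).

Answer: O(n^4) - Case 3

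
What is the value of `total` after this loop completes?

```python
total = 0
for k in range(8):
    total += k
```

Sum of 0 to 7 = 28
`total` takes the values: 0 → 1 → 3 → 6 → 10 → 15 → 21 → 28

Answer: 28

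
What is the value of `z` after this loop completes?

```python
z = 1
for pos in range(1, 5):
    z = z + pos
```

Start at 1, add 1 through 4
`z` takes the values: 1 → 2 → 4 → 7 → 11

Answer: 11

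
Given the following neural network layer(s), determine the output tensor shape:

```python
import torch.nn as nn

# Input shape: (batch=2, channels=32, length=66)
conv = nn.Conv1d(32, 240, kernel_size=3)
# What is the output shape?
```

Input: (2, 32, 66) -> Output: (2, 240, 64)

Answer: (2, 240, 64)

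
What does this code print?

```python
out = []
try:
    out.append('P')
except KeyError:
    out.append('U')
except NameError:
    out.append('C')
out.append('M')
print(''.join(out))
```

Execution trace: 'P' (try body, no exception) → 'M' (after the try/except). Output: PM

Answer: PM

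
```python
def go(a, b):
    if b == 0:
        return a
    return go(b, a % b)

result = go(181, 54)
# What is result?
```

go(181, 54) -> go(54, 19) -> go(19, 16) -> go(16, 3) -> go(3, 1) -> go(1, 0) -> 1

Answer: 1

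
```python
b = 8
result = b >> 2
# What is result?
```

Trace:
`b = 8` → b = 8
`result = b >> 2` → result = 2
So result = 2

Answer: 2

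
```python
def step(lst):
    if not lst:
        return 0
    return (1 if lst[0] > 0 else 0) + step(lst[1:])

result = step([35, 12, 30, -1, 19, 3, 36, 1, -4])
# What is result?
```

Count of positive elements in [35, 12, 30, -1, 19, 3, 36, 1, -4] = 7

Answer: 7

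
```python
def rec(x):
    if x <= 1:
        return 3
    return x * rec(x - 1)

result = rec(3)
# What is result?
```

rec(3) = 3 * 2 * 3 = 18

Answer: 18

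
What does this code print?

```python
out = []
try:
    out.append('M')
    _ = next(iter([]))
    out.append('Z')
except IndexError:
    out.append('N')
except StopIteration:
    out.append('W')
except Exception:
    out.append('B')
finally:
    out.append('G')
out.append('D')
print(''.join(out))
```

Execution trace: 'M' (try body) → 'W' (except StopIteration) → 'G' (finally) → 'D' (after the try/except). Output: MWGD

Answer: MWGD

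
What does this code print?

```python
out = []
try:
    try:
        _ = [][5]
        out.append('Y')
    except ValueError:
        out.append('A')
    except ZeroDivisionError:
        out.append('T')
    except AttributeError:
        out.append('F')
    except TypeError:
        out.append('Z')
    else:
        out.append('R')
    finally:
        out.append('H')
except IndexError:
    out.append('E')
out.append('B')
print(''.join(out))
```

Execution trace: 'H' (finally) → 'E' (outer except IndexError) → 'B' (after the try/except). Output: HEB

Answer: HEB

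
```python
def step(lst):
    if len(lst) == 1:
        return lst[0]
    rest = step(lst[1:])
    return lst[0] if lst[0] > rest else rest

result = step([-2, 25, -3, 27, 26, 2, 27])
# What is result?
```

Recursive max over [-2, 25, -3, 27, 26, 2, 27] = 27

Answer: 27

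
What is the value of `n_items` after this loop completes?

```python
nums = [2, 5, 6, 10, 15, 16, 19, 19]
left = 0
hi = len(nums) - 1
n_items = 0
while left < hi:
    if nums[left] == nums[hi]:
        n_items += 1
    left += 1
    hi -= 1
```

Count matching pairs from ends
`n_items` takes the values: 0

Answer: 0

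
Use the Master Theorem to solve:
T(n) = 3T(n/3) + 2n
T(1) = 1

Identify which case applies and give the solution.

a=3, b=3, f(n)=2n. log_3(3) = 1. Since c=1 = 1, Case 2 applies: T(n) = Θ(n^log_b(a) · log n) = O(n log n).

Answer: O(n log n) - Case 2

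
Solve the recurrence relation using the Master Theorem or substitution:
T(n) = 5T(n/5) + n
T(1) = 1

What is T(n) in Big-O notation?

By Master Theorem: a=5, b=5, f(n)=n. Since log_5(5) = 1 and f(n) = Θ(n^1), Case 2 applies. T(n) = O(n log n).

Answer: O(n log n)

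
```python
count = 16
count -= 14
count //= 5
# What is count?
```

Trace:
`count = 16` → count = 16
`count -= 14` → count = 2
`count //= 5` → count = 0
So count = 0

Answer: 0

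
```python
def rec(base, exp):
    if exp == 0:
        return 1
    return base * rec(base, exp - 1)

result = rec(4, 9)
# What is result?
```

rec(4, 9) = 4 * 4 * 4 * 4 * 4 * 4 * 4 * 4 * 4 = 262144

Answer: 262144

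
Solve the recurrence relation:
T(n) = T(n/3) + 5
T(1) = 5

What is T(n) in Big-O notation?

Each step divides n by 3 and adds 5. After log_3(n) steps we reach T(1)=5. So T(n) = 5·log_3(n) + 5 = O(log n).

Answer: O(log n)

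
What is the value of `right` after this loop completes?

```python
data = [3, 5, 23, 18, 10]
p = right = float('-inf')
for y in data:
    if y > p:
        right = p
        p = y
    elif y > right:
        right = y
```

Second largest (with repeats) in [3, 5, 23, 18, 10]
`right` takes the values: -inf → 3 → 5 → 18

Answer: 18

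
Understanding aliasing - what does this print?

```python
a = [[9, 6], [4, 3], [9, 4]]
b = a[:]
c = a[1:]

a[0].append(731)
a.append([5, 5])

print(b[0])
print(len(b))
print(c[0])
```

Key concept: slice with nested mutation.
Step by step:
`a = [[9, 6], [4, 3], [9, 4]]` → a = [[9, 6], [4, 3], [9, 4]]
`b = a[:]` → b = [[9, 6], [4, 3], [9, 4]]
`c = a[1:]` → c = [[4, 3], [9, 4]]
`a[0].append(731)` → a = [[9, 6, 731], [4, 3], [9, 4]]; b = [[9, 6, 731], [4, 3], [9, 4]]
`a.append([5, 5])` → a = [[9, 6, 731], [4, 3], [9, 4], [5, 5]]
`print(b[0])` → prints [9, 6, 731]
`print(len(b))` → prints 3
`print(c[0])` → prints [4, 3]

Answer:
[9, 6, 731]
3
[4, 3]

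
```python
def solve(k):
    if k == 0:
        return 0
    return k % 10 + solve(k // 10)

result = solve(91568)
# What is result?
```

Sum of digits of 91568: 8 + 6 + 5 + 1 + 9 = 29

Answer: 29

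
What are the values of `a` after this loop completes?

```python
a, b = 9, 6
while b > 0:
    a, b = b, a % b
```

GCD of 9 and 6
`a` takes the values: 9 → 6 → 3

Answer: 3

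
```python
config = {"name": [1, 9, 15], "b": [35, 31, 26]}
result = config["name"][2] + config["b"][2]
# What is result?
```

Trace:
`config = {"name": [1, 9, 15], "b": [35, 31, 26]}` → config = {'name': [1, 9, 15], 'b': [35, 31, 26]}
`result = config["name"][2] + config["b"][2]` → result = 41
So result = 41

Answer: 41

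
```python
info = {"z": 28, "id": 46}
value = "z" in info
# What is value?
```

Trace:
`info = {"z": 28, "id": 46}` → info = {'z': 28, 'id': 46}
`value = "z" in info` → value = True
So value = True

Answer: True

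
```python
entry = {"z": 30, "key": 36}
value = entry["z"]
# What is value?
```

Trace:
`entry = {"z": 30, "key": 36}` → entry = {'z': 30, 'key': 36}
`value = entry["z"]` → value = 30
So value = 30

Answer: 30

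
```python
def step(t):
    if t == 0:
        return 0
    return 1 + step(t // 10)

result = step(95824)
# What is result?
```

Count of digits of 95824: 5

Answer: 5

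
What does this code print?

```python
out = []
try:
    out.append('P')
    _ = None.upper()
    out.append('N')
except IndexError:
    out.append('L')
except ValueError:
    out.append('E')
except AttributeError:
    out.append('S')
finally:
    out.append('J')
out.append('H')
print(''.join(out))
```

Execution trace: 'P' (try body) → 'S' (except AttributeError) → 'J' (finally) → 'H' (after the try/except). Output: PSJH

Answer: PSJH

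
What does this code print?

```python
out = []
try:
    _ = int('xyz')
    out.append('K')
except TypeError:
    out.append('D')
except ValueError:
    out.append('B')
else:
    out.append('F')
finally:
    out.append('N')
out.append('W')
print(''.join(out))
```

Execution trace: 'B' (except ValueError) → 'N' (finally) → 'W' (after the try/except). Output: BNW

Answer: BNW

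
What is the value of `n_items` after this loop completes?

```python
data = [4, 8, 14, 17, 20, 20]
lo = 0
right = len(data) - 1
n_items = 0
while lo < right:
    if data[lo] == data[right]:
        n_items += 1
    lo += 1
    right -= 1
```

Count matching pairs from ends
`n_items` takes the values: 0

Answer: 0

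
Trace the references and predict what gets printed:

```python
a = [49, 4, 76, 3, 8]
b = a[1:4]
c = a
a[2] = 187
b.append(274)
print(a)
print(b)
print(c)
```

Key concept: slice vs alias.
Step by step:
`a = [49, 4, 76, 3, 8]` → a = [49, 4, 76, 3, 8]
`b = a[1:4]` → b = [4, 76, 3]
`c = a` → c = [49, 4, 76, 3, 8] (same object as a)
`a[2] = 187` → a = [49, 4, 187, 3, 8] (same object as c); c = [49, 4, 187, 3, 8] (same object as a)
`b.append(274)` → b = [4, 76, 3, 274]
`print(a)` → prints [49, 4, 187, 3, 8]
`print(b)` → prints [4, 76, 3, 274]
`print(c)` → prints [49, 4, 187, 3, 8]

Answer:
[49, 4, 187, 3, 8]
[4, 76, 3, 274]
[49, 4, 187, 3, 8]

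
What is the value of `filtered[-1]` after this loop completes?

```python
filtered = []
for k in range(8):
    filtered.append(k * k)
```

Last element of squares 0 to 7
`filtered` takes the values: [] → [0] → [0, 1] → [0, 1, 4] → [0, 1, 4, 9] → [0, 1, 4, 9, 16] → [0, 1, 4, 9, 16, 25] → [0, 1, 4, 9, 16, 25, 36] → [0, 1, 4, 9, 16, 25, 36, 49]
So `filtered[-1]` = 49

Answer: 49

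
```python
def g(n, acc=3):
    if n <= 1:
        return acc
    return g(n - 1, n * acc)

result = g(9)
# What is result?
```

Accumulator trace (n, acc): (9, 3) -> (8, 27) -> (7, 216) -> (6, 1512) -> (5, 9072) -> (4, 45360) -> (3, 181440) -> (2, 544320) -> (1, 1088640) -> return 1088640

Answer: 1088640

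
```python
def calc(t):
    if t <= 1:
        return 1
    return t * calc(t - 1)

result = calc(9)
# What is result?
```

calc(9) = 9 * 8 * 7 * 6 * 5 * 4 * 3 * 2 * 1 = 362880

Answer: 362880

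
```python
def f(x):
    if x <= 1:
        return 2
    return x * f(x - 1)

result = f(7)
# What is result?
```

f(7) = 7 * 6 * 5 * 4 * 3 * 2 * 2 = 10080

Answer: 10080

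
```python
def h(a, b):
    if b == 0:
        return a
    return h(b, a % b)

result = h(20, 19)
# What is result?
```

h(20, 19) -> h(19, 1) -> h(1, 0) -> 1

Answer: 1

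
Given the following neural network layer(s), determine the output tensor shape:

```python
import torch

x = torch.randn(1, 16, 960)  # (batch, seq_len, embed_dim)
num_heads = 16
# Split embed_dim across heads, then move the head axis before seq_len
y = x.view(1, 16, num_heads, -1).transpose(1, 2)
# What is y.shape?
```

Input: (1, 16, 960) -> head_dim = 960 // 16 = 60; after view: (1, 16, 16, 60) -> after transpose(1, 2): (1, 16, 16, 60) -> Output: (1, 16, 16, 60)

Answer: (1, 16, 16, 60)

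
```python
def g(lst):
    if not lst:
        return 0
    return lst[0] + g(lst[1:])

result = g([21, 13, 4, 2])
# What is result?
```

21 + 13 + 4 + 2 + 0 = 40

Answer: 40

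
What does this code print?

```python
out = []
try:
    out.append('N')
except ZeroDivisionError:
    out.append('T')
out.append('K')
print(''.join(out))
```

Execution trace: 'N' (try body, no exception) → 'K' (after the try/except). Output: NK

Answer: NK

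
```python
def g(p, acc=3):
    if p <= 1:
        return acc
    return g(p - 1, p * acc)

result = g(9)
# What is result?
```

Accumulator trace (n, acc): (9, 3) -> (8, 27) -> (7, 216) -> (6, 1512) -> (5, 9072) -> (4, 45360) -> (3, 181440) -> (2, 544320) -> (1, 1088640) -> return 1088640

Answer: 1088640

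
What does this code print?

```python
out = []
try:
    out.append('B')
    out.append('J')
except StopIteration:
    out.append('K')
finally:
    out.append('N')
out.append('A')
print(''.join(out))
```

Execution trace: 'B' (try body) → 'J' (try body, no exception) → 'N' (finally) → 'A' (after the try/except). Output: BJNA

Answer: BJNA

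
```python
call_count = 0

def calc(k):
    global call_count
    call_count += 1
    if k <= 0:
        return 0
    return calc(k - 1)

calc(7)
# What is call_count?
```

Linear recursion stepping by 1: 8 calls from k=7 down to ≤0.

Answer: 8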